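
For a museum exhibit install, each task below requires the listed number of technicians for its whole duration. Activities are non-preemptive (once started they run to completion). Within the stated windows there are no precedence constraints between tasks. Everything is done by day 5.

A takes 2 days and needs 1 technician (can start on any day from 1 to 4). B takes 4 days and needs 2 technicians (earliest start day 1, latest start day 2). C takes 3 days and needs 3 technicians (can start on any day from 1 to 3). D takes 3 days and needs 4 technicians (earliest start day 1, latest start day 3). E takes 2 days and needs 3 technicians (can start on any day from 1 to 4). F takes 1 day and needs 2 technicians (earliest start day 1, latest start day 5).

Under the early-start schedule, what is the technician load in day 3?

9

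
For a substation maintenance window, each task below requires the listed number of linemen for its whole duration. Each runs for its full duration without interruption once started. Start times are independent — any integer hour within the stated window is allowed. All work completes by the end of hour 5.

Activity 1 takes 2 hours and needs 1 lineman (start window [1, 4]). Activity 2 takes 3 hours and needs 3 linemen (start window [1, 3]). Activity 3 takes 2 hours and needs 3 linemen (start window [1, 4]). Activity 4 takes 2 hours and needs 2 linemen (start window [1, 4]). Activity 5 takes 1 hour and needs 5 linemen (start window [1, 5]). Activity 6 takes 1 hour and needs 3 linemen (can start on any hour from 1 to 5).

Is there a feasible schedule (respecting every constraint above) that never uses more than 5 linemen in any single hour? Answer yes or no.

no

Total lineman-hours = 29; over 5 hours the average is 29/5 > 5, so some hour must exceed 5.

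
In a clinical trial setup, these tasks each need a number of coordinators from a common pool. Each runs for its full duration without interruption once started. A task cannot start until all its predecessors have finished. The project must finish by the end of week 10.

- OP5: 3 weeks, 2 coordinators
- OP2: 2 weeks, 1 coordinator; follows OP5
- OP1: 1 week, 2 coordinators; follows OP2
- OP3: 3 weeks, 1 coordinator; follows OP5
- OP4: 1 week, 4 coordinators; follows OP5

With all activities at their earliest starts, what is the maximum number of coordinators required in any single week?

6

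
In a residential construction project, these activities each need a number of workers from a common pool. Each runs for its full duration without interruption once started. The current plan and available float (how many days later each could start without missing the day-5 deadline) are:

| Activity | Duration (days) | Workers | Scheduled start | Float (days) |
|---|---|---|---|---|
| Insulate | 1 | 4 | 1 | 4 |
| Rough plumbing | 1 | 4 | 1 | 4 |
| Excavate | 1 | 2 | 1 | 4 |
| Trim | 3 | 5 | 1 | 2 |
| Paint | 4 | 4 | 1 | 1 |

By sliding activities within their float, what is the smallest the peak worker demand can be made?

Early-start (Insulate@1, Rough plumbing@1, Excavate@1, Trim@1, Paint@1) gives peak 19: d1:19  d2:9  d3:9  d4:4  d5:0.
Shift Excavate→2, Trim→3, Paint→2.
Schedule Insulate@1, Rough plumbing@1, Excavate@2, Trim@3, Paint@2: d1:8  d2:6  d3:9  d4:9  d5:9 — peak 9.
Total worker-days = 41 over 5 days ⇒ peak ≥ ⌈41/5⌉ = 9, so 9 is optimal.

9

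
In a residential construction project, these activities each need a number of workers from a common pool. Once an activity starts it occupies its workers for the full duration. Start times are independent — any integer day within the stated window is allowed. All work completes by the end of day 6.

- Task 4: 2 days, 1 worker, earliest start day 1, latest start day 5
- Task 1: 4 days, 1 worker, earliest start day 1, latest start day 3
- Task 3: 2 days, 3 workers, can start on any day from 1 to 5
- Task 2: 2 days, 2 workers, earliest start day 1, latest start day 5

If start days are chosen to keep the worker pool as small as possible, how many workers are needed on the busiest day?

3

Early-start (Task 4@1, Task 1@1, Task 3@1, Task 2@1) gives peak 7: d1:7  d2:7  d3:1  d4:1  d5:0  d6:0.
Shift Task 3→5, Task 2→3.
Schedule Task 4@1, Task 1@1, Task 3@5, Task 2@3: d1:2  d2:2  d3:3  d4:3  d5:3  d6:3 — peak 3.
Total worker-days = 16 over 6 days ⇒ peak ≥ ⌈16/6⌉ = 3, so 3 is optimal.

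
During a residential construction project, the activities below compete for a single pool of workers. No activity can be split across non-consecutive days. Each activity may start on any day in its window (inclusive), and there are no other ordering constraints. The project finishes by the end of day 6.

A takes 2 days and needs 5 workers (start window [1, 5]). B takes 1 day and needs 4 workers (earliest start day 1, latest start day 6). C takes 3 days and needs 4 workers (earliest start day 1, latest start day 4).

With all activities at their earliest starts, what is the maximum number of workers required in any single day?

Early-start schedule: A@1, B@1, C@1.
Load per day: day 1: 13, day 2: 9, day 3: 4, day 4: 0, day 5: 0, day 6: 0.
Peak is 13.

13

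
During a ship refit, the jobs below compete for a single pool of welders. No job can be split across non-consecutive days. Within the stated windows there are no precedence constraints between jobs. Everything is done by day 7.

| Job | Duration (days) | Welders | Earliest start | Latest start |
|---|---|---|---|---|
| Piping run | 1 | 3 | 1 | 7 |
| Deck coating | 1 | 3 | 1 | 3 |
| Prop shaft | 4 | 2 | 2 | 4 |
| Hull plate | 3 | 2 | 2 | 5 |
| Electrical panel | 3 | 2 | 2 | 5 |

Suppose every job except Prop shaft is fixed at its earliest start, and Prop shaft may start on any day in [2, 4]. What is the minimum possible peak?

Prop shaft@2: d1:6  d2:6  d3:6  d4:6  d5:2  d6:0  d7:0 → peak 6
Prop shaft@3: d1:6  d2:4  d3:6  d4:6  d5:2  d6:2  d7:0 → peak 6
Prop shaft@4: d1:6  d2:4  d3:4  d4:6  d5:2  d6:2  d7:2 → peak 6
Best is Prop shaft@2, peak 6.

6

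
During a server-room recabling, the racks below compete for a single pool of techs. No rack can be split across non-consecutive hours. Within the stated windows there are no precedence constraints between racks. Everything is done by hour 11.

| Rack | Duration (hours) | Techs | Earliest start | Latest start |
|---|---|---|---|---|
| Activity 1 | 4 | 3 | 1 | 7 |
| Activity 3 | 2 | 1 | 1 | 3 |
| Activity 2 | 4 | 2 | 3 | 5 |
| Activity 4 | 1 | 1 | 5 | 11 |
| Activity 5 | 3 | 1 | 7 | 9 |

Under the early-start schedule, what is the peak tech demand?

5

Early-start schedule: Activity 1@1, Activity 3@1, Activity 2@3, Activity 4@5, Activity 5@7.
Load per hour: hour 1: 4, hour 2: 4, hour 3: 5, hour 4: 5, hour 5: 3, hour 6: 2, hour 7: 1, hour 8: 1, hour 9: 1, hour 10: 0, hour 11: 0.
Peak is 5.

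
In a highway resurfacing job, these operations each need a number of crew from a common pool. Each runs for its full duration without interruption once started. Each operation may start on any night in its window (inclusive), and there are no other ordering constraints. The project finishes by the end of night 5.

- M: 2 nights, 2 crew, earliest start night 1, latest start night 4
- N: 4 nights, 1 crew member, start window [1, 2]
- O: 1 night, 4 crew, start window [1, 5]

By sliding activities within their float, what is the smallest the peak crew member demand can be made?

Early-start (M@1, N@1, O@1) gives peak 7: n1:7  n2:3  n3:1  n4:1  n5:0.
Shift O→5.
Schedule M@1, N@1, O@5: n1:3  n2:3  n3:1  n4:1  n5:4 — peak 4.

4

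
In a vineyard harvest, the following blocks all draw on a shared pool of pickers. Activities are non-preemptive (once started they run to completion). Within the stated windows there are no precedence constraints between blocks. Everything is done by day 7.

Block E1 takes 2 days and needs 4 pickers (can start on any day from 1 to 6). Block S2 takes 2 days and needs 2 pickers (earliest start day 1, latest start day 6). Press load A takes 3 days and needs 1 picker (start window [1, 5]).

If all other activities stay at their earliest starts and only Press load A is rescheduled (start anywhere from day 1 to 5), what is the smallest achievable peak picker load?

6

Press load A@1: d1:7  d2:7  d3:1  d4:0  d5:0  d6:0  d7:0 → peak 7
Press load A@2: d1:6  d2:7  d3:1  d4:1  d5:0  d6:0  d7:0 → peak 7
Press load A@3: d1:6  d2:6  d3:1  d4:1  d5:1  d6:0  d7:0 → peak 6
Press load A@4: d1:6  d2:6  d3:0  d4:1  d5:1  d6:1  d7:0 → peak 6
Press load A@5: d1:6  d2:6  d3:0  d4:0  d5:1  d6:1  d7:1 → peak 6
Best is Press load A@3, peak 6.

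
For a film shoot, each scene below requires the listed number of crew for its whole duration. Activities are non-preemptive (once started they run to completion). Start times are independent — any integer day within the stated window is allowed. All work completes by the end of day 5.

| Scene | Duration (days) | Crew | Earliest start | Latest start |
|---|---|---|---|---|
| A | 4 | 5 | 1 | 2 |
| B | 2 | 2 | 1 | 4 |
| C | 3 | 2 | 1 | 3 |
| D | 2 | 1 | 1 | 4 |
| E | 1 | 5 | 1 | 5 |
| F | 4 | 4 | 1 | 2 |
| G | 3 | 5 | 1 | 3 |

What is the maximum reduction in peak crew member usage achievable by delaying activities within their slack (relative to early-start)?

Early-start peak: d1:24  d2:19  d3:16  d4:9  d5:0 ⇒ 24.
Leveled (A@1, B@1, C@1, D@1, E@1, F@2, G@3): d1:15  d2:14  d3:16  d4:14  d5:9 ⇒ 16.
Reduction 24 − 16 = 8.

8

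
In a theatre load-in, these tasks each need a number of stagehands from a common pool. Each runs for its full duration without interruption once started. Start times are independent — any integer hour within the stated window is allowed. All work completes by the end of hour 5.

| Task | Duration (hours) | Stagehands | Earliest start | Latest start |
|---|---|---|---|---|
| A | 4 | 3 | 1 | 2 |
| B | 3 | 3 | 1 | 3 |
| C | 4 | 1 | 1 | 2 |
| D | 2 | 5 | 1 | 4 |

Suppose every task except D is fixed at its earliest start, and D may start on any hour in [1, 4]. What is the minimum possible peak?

D@1: h1:12  h2:12  h3:7  h4:4  h5:0 → peak 12
D@2: h1:7  h2:12  h3:12  h4:4  h5:0 → peak 12
D@3: h1:7  h2:7  h3:12  h4:9  h5:0 → peak 12
D@4: h1:7  h2:7  h3:7  h4:9  h5:5 → peak 9
Best is D@4, peak 9.

9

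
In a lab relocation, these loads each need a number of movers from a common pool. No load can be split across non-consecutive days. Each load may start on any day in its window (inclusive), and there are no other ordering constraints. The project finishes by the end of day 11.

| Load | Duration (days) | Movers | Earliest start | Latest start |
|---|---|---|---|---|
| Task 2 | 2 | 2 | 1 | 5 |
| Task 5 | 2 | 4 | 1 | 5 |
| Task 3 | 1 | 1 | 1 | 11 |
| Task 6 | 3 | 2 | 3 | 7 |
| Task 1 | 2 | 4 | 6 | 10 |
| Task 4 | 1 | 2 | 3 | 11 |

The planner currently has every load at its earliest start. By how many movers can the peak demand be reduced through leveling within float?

3

Early-start peak: d1:7  d2:6  d3:4  d4:2  d5:2  d6:4  d7:4  d8:0  d9:0  d10:0  d11:0 ⇒ 7.
Leveled (Task 2@1, Task 5@3, Task 3@1, Task 6@5, Task 1@8, Task 4@5): d1:3  d2:2  d3:4  d4:4  d5:4  d6:2  d7:2  d8:4  d9:4  d10:0  d11:0 ⇒ 4.
Reduction 7 − 4 = 3.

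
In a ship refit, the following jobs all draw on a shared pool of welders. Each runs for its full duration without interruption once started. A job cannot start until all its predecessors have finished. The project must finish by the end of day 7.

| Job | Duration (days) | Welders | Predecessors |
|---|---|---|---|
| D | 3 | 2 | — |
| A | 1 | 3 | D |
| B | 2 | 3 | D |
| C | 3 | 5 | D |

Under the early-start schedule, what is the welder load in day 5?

8

At early start, day 5 has: B, C.
Demand: 3 + 5 = 8.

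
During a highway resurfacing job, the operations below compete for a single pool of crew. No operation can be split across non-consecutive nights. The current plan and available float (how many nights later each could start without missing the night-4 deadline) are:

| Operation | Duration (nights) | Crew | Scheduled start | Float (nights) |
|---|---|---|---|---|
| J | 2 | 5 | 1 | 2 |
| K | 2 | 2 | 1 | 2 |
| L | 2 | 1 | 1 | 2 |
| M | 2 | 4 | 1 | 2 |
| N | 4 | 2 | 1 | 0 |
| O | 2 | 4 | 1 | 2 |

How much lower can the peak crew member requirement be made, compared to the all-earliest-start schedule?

Early-start peak: n1:18  n2:18  n3:2  n4:2 ⇒ 18.
Leveled (J@1, K@1, L@1, M@3, N@1, O@3): n1:10  n2:10  n3:10  n4:10 ⇒ 10.
Reduction 18 − 10 = 8.

8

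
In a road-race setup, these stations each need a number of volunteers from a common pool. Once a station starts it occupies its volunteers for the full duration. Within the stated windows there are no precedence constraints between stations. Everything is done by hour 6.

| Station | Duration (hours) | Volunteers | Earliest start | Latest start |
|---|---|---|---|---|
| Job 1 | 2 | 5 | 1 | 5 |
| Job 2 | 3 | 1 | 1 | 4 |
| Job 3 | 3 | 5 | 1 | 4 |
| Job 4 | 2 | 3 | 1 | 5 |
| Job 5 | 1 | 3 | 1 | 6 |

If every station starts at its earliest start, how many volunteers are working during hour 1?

At early start, hour 1 has: Job 1, Job 2, Job 3, Job 4, Job 5.
Demand: 5 + 1 + 5 + 3 + 3 = 17.

17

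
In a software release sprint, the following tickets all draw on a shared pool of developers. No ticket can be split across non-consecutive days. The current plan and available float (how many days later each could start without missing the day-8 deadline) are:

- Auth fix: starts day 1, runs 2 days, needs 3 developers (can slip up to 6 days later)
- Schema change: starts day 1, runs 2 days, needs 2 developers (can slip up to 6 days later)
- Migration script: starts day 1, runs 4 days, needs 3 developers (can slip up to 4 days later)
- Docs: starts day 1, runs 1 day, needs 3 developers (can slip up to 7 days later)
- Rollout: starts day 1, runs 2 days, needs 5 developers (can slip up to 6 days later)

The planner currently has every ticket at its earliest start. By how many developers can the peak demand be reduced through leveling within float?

Early-start peak: d1:16  d2:13  d3:3  d4:3  d5:0  d6:0  d7:0  d8:0 ⇒ 16.
Leveled (Auth fix@1, Schema change@1, Migration script@3, Docs@3, Rollout@7): d1:5  d2:5  d3:6  d4:3  d5:3  d6:3  d7:5  d8:5 ⇒ 6.
Reduction 16 − 6 = 10.

10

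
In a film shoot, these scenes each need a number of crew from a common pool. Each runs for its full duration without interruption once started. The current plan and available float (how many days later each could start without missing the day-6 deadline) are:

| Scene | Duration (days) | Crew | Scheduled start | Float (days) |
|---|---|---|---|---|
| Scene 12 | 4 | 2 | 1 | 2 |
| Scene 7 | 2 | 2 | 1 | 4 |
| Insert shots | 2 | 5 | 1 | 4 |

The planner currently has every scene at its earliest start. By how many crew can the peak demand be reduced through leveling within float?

Early-start peak: d1:9  d2:9  d3:2  d4:2  d5:0  d6:0 ⇒ 9.
Leveled (Scene 12@1, Scene 7@1, Insert shots@5): d1:4  d2:4  d3:2  d4:2  d5:5  d6:5 ⇒ 5.
Reduction 9 − 5 = 4.

4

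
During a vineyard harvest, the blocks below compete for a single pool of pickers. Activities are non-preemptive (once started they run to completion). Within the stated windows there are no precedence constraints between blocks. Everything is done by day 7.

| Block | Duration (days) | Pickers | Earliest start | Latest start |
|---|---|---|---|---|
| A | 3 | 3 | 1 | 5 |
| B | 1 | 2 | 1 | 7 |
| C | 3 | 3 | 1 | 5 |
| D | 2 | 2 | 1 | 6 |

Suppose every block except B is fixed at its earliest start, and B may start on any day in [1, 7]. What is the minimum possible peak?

B@1: d1:10  d2:8  d3:6  d4:0  d5:0  d6:0  d7:0 → peak 10
B@2: d1:8  d2:10  d3:6  d4:0  d5:0  d6:0  d7:0 → peak 10
B@3: d1:8  d2:8  d3:8  d4:0  d5:0  d6:0  d7:0 → peak 8
B@4: d1:8  d2:8  d3:6  d4:2  d5:0  d6:0  d7:0 → peak 8
B@5: d1:8  d2:8  d3:6  d4:0  d5:2  d6:0  d7:0 → peak 8
B@6: d1:8  d2:8  d3:6  d4:0  d5:0  d6:2  d7:0 → peak 8
B@7: d1:8  d2:8  d3:6  d4:0  d5:0  d6:0  d7:2 → peak 8
Best is B@3, peak 8.

8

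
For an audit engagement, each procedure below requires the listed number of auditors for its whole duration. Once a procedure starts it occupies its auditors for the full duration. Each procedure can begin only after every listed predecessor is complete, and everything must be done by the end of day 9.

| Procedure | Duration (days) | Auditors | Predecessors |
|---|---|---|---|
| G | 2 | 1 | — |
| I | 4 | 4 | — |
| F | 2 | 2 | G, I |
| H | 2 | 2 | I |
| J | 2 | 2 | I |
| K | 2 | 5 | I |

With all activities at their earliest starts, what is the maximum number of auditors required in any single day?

Early-start schedule: G@1, I@1, F@5, H@5, J@5, K@5.
Load per day: day 1: 5, day 2: 5, day 3: 4, day 4: 4, day 5: 11, day 6: 11, day 7: 0, day 8: 0, day 9: 0.
Peak is 11.

11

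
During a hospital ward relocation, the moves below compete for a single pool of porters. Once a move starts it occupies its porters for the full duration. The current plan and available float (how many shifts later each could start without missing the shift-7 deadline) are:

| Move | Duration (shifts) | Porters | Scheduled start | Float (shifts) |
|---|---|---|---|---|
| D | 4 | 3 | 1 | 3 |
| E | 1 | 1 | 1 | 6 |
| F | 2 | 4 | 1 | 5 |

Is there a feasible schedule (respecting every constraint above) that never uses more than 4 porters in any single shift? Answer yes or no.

yes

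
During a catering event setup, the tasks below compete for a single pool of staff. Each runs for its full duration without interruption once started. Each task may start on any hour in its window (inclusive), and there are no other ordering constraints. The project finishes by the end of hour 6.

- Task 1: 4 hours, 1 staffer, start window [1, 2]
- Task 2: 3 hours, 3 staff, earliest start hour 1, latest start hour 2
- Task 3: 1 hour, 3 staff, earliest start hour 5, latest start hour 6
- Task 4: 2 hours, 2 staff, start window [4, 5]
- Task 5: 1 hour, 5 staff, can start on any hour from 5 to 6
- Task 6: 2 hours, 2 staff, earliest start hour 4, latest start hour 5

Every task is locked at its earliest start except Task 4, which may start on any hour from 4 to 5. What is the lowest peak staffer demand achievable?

Task 4@4: h1:4  h2:4  h3:4  h4:5  h5:12  h6:0 → peak 12
Task 4@5: h1:4  h2:4  h3:4  h4:3  h5:12  h6:2 → peak 12
Best is Task 4@4, peak 12.

12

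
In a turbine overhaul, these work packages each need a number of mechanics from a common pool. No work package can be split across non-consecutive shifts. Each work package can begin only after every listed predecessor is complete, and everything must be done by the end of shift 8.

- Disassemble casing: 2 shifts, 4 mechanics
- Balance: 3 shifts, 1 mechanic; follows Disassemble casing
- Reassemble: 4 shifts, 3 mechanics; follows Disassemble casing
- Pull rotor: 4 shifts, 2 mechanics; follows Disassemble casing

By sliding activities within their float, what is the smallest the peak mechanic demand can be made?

6

Schedule Disassemble casing@1, Balance@3, Reassemble@3, Pull rotor@3: s1:4  s2:4  s3:6  s4:6  s5:6  s6:5  s7:0  s8:0 — peak 6.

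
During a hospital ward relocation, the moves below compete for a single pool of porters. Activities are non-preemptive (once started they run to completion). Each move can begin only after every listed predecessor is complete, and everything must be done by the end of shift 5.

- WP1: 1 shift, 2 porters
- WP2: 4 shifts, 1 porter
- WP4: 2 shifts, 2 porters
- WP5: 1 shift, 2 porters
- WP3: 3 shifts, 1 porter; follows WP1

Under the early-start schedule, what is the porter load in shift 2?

At early start, shift 2 has: WP2, WP4, WP3.
Demand: 1 + 2 + 1 = 4.

4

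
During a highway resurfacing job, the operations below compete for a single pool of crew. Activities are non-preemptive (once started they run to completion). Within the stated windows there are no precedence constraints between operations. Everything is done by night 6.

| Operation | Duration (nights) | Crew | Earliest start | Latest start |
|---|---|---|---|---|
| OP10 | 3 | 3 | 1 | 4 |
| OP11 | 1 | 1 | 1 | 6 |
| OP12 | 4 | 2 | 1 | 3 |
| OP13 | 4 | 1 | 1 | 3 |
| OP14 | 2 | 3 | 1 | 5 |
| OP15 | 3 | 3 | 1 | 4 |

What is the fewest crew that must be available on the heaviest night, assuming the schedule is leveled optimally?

Early-start (OP10@1, OP11@1, OP12@1, OP13@1, OP14@1, OP15@1) gives peak 13: n1:13  n2:12  n3:9  n4:3  n5:0  n6:0.
Shift OP14→5, OP15→4.
Schedule OP10@1, OP11@1, OP12@1, OP13@1, OP14@5, OP15@4: n1:7  n2:6  n3:6  n4:6  n5:6  n6:6 — peak 7.
Total crew member-nights = 37 over 6 nights ⇒ peak ≥ ⌈37/6⌉ = 7, so 7 is optimal.

7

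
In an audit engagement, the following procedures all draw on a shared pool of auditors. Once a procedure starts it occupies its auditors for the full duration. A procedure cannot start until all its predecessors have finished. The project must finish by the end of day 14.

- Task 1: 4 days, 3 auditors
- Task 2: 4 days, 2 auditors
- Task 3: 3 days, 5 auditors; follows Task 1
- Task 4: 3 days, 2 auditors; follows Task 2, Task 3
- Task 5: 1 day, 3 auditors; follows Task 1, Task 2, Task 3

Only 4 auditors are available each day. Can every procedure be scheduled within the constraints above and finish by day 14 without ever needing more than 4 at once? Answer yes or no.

no

The minimum achievable peak is 5; 4 < 5, so no feasible schedule stays within the cap.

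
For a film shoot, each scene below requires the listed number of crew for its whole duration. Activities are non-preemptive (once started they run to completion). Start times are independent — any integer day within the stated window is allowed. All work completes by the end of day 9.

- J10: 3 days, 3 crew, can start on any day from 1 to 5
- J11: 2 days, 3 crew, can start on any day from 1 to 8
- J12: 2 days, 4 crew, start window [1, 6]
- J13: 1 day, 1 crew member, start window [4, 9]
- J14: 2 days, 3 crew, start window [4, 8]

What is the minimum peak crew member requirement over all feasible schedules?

4

Early-start (J10@1, J11@1, J12@1, J13@4, J14@4) gives peak 10: d1:10  d2:10  d3:3  d4:4  d5:3  d6:0  d7:0  d8:0  d9:0.
Shift J11→4, J12→6, J14→8.
Schedule J10@1, J11@4, J12@6, J13@4, J14@8: d1:3  d2:3  d3:3  d4:4  d5:3  d6:4  d7:4  d8:3  d9:3 — peak 4.
Total crew member-days = 30 over 9 days ⇒ peak ≥ ⌈30/9⌉ = 4, so 4 is optimal.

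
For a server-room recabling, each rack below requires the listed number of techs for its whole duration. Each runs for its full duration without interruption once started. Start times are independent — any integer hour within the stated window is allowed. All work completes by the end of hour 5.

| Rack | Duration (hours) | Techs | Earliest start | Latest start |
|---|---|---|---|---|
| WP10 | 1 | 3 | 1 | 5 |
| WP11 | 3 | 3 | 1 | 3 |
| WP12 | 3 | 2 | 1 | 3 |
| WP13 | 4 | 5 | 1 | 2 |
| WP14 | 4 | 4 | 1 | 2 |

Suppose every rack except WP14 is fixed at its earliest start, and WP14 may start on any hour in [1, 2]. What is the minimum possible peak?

14

WP14@1: h1:17  h2:14  h3:14  h4:9  h5:0 → peak 17
WP14@2: h1:13  h2:14  h3:14  h4:9  h5:4 → peak 14
Best is WP14@2, peak 14.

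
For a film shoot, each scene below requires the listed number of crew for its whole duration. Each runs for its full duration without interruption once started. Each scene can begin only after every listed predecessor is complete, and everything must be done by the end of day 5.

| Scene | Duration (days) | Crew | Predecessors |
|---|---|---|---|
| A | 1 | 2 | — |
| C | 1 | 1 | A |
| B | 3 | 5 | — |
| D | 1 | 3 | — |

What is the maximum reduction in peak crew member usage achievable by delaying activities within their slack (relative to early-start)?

5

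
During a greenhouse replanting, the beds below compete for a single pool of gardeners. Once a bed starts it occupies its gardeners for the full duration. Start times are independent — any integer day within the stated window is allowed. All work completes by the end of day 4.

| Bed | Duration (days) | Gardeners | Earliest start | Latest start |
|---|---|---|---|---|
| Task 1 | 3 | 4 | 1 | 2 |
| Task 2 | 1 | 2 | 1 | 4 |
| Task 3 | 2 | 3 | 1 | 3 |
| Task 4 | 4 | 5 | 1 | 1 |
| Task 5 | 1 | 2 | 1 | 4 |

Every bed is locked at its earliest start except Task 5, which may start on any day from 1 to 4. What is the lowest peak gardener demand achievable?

14

Task 5@1: d1:16  d2:12  d3:9  d4:5 → peak 16
Task 5@2: d1:14  d2:14  d3:9  d4:5 → peak 14
Task 5@3: d1:14  d2:12  d3:11  d4:5 → peak 14
Task 5@4: d1:14  d2:12  d3:9  d4:7 → peak 14
Best is Task 5@2, peak 14.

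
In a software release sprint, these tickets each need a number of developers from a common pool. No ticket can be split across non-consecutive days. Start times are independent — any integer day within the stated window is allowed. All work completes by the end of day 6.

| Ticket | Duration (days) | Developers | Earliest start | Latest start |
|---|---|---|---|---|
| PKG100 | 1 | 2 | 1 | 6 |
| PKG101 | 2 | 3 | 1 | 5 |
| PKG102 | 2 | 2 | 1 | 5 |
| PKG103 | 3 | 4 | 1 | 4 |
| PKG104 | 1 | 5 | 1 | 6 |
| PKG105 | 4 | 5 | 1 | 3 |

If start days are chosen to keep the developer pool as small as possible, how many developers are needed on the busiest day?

9

Early-start (PKG100@1, PKG101@1, PKG102@1, PKG103@1, PKG104@1, PKG105@1) gives peak 21: d1:21  d2:14  d3:9  d4:5  d5:0  d6:0.
Shift PKG101→2, PKG103→4, PKG105→3.
Schedule PKG100@1, PKG101@2, PKG102@1, PKG103@4, PKG104@1, PKG105@3: d1:9  d2:5  d3:8  d4:9  d5:9  d6:9 — peak 9.
Total developer-days = 49 over 6 days ⇒ peak ≥ ⌈49/6⌉ = 9, so 9 is optimal.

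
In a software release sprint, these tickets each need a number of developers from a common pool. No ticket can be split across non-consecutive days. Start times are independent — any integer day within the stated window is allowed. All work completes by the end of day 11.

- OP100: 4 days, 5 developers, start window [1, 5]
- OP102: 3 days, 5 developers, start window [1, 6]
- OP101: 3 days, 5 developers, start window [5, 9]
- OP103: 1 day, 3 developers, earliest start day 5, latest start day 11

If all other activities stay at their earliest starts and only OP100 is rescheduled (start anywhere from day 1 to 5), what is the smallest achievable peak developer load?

OP100@1: d1:10  d2:10  d3:10  d4:5  d5:8  d6:5  d7:5  d8:0  d9:0  d10:0  d11:0 → peak 10
OP100@2: d1:5  d2:10  d3:10  d4:5  d5:13  d6:5  d7:5  d8:0  d9:0  d10:0  d11:0 → peak 13
OP100@3: d1:5  d2:5  d3:10  d4:5  d5:13  d6:10  d7:5  d8:0  d9:0  d10:0  d11:0 → peak 13
OP100@4: d1:5  d2:5  d3:5  d4:5  d5:13  d6:10  d7:10  d8:0  d9:0  d10:0  d11:0 → peak 13
OP100@5: d1:5  d2:5  d3:5  d4:0  d5:13  d6:10  d7:10  d8:5  d9:0  d10:0  d11:0 → peak 13
Best is OP100@1, peak 10.

10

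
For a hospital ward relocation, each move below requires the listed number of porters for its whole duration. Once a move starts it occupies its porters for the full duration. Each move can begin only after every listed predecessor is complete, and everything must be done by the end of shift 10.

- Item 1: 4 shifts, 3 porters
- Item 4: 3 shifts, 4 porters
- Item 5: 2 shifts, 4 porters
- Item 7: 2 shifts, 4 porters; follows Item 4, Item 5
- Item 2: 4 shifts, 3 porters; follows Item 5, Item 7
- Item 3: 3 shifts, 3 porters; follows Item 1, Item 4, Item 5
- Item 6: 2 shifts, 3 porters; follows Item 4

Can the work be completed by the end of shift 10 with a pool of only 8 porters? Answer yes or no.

yes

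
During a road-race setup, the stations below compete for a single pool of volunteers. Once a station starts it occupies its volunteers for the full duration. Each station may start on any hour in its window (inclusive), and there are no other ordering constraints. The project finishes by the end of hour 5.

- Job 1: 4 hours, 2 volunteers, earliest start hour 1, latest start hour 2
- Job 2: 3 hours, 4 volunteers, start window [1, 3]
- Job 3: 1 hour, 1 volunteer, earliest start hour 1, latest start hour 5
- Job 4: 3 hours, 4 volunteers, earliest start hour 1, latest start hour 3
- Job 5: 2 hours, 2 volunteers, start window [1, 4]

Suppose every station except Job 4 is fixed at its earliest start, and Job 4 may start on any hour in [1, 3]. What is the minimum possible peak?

10

Job 4@1: h1:13  h2:12  h3:10  h4:2  h5:0 → peak 13
Job 4@2: h1:9  h2:12  h3:10  h4:6  h5:0 → peak 12
Job 4@3: h1:9  h2:8  h3:10  h4:6  h5:4 → peak 10
Best is Job 4@3, peak 10.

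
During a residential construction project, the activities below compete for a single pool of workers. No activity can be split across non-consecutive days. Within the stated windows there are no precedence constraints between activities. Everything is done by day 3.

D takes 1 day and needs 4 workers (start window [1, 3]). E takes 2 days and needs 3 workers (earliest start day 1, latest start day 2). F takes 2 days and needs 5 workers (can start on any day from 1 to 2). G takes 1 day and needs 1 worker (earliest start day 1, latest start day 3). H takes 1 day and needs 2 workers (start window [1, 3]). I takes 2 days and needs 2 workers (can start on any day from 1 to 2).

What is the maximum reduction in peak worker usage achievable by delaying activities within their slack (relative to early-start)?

Early-start peak: d1:17  d2:10  d3:0 ⇒ 17.
Leveled (D@1, E@1, F@2, G@1, H@1, I@2): d1:10  d2:10  d3:7 ⇒ 10.
Reduction 17 − 10 = 7.

7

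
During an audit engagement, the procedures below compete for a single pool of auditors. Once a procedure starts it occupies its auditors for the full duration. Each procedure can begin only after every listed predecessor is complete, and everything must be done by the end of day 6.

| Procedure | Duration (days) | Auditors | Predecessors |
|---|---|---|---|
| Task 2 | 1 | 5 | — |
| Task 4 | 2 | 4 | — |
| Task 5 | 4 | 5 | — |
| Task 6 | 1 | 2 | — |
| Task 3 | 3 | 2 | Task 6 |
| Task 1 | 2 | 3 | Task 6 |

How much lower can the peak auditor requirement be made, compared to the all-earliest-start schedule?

Early-start peak: d1:16  d2:14  d3:10  d4:7  d5:0  d6:0 ⇒ 16.
Leveled (Task 2@1, Task 4@1, Task 5@2, Task 6@3, Task 3@4, Task 1@4): d1:9  d2:9  d3:7  d4:10  d5:10  d6:2 ⇒ 10.
Reduction 16 − 10 = 6.

6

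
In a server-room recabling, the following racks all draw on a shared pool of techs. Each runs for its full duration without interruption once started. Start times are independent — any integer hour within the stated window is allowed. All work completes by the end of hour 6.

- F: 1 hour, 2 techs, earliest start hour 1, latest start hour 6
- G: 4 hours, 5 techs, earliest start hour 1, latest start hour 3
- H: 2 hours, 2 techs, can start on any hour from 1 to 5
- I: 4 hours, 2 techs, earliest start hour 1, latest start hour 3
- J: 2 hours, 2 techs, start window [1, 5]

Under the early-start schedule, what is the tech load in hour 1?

13

At early start, hour 1 has: F, G, H, I, J.
Demand: 2 + 5 + 2 + 2 + 2 = 13.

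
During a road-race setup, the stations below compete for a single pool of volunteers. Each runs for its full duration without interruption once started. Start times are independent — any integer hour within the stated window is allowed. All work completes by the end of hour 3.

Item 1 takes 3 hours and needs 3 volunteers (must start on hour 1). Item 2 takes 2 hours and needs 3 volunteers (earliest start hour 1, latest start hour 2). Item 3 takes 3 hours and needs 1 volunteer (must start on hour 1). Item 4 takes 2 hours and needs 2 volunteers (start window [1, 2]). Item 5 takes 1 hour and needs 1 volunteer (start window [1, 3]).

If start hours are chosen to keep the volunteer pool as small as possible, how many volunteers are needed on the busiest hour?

Early-start (Item 1@1, Item 2@1, Item 3@1, Item 4@1, Item 5@1) gives peak 10: h1:10  h2:9  h3:4.
Shift Item 5→3.
Schedule Item 1@1, Item 2@1, Item 3@1, Item 4@1, Item 5@3: h1:9  h2:9  h3:5 — peak 9.
No arrangement of the 12 feasible schedules does better.

9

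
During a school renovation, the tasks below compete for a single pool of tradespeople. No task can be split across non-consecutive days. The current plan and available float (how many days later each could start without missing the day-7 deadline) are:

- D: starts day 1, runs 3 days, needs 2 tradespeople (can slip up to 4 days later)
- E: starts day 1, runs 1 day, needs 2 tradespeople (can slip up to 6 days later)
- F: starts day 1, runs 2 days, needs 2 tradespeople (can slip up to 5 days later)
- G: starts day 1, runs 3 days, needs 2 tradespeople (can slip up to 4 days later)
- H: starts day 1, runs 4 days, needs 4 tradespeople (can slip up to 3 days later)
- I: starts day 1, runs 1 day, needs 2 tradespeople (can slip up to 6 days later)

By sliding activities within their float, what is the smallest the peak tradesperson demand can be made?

Early-start (D@1, E@1, F@1, G@1, H@1, I@1) gives peak 14: d1:14  d2:10  d3:8  d4:4  d5:0  d6:0  d7:0.
Shift G→2, H→4, I→3.
Schedule D@1, E@1, F@1, G@2, H@4, I@3: d1:6  d2:6  d3:6  d4:6  d5:4  d6:4  d7:4 — peak 6.
Total tradesperson-days = 36 over 7 days ⇒ peak ≥ ⌈36/7⌉ = 6, so 6 is optimal.

6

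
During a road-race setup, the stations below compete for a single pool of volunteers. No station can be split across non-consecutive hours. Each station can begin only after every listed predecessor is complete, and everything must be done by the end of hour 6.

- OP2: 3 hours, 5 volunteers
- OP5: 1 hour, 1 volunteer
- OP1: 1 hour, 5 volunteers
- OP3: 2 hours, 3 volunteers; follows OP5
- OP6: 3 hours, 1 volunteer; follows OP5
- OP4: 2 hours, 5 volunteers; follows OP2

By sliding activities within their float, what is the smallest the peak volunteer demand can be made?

8

Early-start (OP2@1, OP5@1, OP1@1, OP3@2, OP6@2, OP4@4) gives peak 11: h1:11  h2:9  h3:9  h4:6  h5:5  h6:0.
Shift OP1→4, OP6→4, OP4→5.
Schedule OP2@1, OP5@1, OP1@4, OP3@2, OP6@4, OP4@5: h1:6  h2:8  h3:8  h4:6  h5:6  h6:6 — peak 8.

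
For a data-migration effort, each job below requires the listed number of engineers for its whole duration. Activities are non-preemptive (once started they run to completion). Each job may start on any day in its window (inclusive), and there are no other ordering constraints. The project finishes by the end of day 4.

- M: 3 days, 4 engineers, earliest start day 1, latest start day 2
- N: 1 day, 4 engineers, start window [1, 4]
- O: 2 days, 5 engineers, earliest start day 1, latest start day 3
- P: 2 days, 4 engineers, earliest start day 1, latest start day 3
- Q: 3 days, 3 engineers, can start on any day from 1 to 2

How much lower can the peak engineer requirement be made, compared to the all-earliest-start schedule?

8

Early-start peak: d1:20  d2:16  d3:7  d4:0 ⇒ 20.
Leveled (M@1, N@1, O@3, P@1, Q@2): d1:12  d2:11  d3:12  d4:8 ⇒ 12.
Reduction 20 − 12 = 8.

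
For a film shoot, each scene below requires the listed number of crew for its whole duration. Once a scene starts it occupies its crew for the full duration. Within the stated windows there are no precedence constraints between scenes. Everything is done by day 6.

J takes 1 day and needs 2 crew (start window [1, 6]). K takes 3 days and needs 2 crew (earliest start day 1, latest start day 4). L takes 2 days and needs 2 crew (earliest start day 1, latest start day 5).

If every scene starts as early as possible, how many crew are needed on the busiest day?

6

Early-start schedule: J@1, K@1, L@1.
Load per day: day 1: 6, day 2: 4, day 3: 2, day 4: 0, day 5: 0, day 6: 0.
Peak is 6.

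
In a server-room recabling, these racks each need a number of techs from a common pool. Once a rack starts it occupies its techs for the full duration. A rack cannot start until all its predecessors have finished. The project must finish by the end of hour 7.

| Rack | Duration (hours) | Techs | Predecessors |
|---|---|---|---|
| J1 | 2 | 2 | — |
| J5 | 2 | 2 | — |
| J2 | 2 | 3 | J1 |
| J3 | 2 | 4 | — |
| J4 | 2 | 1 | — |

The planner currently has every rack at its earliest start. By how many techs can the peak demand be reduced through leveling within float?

Early-start peak: h1:9  h2:9  h3:3  h4:3  h5:0  h6:0  h7:0 ⇒ 9.
Leveled (J1@1, J5@1, J2@3, J3@5, J4@3): h1:4  h2:4  h3:4  h4:4  h5:4  h6:4  h7:0 ⇒ 4.
Reduction 9 − 4 = 5.

5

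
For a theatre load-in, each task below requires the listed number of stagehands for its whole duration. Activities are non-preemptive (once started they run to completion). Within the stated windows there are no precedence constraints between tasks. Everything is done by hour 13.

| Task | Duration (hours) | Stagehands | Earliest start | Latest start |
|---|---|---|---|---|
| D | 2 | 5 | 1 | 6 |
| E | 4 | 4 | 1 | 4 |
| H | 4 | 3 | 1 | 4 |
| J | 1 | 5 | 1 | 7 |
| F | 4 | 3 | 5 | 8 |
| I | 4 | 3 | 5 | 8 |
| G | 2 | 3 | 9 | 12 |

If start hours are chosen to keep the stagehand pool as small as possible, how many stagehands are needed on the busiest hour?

7

Early-start (D@1, E@1, H@1, J@1, F@5, I@5, G@9) gives peak 17: h1:17  h2:12  h3:7  h4:7  h5:6  h6:6  h7:6  h8:6  h9:3  h10:3  h11:0  h12:0  h13:0.
Shift E→3, H→3, J→7, F→8, I→8, G→12.
Schedule D@1, E@3, H@3, J@7, F@8, I@8, G@12: h1:5  h2:5  h3:7  h4:7  h5:7  h6:7  h7:5  h8:6  h9:6  h10:6  h11:6  h12:3  h13:3 — peak 7.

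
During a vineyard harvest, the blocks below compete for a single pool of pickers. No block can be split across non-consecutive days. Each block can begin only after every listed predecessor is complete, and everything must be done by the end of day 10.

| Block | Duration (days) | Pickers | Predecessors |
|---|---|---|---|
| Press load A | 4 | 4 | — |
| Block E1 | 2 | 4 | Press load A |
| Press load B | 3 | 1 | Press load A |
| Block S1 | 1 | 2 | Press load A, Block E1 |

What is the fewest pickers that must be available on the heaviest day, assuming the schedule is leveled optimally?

Early-start (Press load A@1, Block E1@5, Press load B@5, Block S1@7) gives peak 5: d1:4  d2:4  d3:4  d4:4  d5:5  d6:5  d7:3  d8:0  d9:0  d10:0.
Shift Press load B→7.
Schedule Press load A@1, Block E1@5, Press load B@7, Block S1@7: d1:4  d2:4  d3:4  d4:4  d5:4  d6:4  d7:3  d8:1  d9:1  d10:0 — peak 4.

4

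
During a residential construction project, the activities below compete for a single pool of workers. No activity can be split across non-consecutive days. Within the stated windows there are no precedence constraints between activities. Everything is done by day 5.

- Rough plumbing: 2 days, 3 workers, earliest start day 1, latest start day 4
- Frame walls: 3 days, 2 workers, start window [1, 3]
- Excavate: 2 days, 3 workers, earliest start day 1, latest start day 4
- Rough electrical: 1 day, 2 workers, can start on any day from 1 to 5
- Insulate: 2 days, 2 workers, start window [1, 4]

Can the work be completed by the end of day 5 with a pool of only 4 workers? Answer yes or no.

no

Total worker-days = 24; over 5 days the average is 24/5 > 4, so some day must exceed 4.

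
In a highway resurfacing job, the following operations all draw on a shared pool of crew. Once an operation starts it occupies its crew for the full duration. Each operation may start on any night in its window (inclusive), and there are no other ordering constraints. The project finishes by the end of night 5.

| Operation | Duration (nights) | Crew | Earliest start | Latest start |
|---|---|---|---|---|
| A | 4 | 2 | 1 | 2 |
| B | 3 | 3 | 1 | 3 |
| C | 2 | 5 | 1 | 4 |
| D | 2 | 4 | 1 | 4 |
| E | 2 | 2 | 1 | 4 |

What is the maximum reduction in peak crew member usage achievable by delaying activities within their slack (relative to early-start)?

Early-start peak: n1:16  n2:16  n3:5  n4:2  n5:0 ⇒ 16.
Leveled (A@1, B@1, C@4, D@1, E@3): n1:9  n2:9  n3:7  n4:9  n5:5 ⇒ 9.
Reduction 16 − 9 = 7.

7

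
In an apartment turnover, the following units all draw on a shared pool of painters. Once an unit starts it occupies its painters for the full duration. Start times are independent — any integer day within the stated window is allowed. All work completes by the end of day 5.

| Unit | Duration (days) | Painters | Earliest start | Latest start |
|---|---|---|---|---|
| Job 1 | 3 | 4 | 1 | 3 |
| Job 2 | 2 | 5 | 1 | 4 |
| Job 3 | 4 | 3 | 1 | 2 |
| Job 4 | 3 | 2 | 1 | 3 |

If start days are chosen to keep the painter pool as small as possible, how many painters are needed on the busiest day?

Early-start (Job 1@1, Job 2@1, Job 3@1, Job 4@1) gives peak 14: d1:14  d2:14  d3:9  d4:3  d5:0.
Shift Job 2→4.
Schedule Job 1@1, Job 2@4, Job 3@1, Job 4@1: d1:9  d2:9  d3:9  d4:8  d5:5 — peak 9.

9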